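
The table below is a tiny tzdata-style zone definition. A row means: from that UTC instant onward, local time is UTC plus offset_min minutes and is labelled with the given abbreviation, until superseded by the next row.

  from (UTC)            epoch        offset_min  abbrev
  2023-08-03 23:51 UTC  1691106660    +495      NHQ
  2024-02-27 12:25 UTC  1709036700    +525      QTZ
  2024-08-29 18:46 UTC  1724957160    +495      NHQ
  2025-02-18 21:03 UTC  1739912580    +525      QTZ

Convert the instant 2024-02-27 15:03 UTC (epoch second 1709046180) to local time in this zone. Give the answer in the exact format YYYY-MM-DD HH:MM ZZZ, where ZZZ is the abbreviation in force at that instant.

2024-02-27 23:48 QTZ

Query: 2024-02-27 15:03 UTC
Rule 2/4 (QTZ, +08:45): 2024-02-27 12:25 UTC ≤ query < 2024-08-29 18:46 UTC
15·60 + 3 + 525 = 1428 min
1428 = 0·1440 + 1428; 1428 = 23·60 + 48 → 23:48, same day
→ 2024-02-27 23:48 QTZ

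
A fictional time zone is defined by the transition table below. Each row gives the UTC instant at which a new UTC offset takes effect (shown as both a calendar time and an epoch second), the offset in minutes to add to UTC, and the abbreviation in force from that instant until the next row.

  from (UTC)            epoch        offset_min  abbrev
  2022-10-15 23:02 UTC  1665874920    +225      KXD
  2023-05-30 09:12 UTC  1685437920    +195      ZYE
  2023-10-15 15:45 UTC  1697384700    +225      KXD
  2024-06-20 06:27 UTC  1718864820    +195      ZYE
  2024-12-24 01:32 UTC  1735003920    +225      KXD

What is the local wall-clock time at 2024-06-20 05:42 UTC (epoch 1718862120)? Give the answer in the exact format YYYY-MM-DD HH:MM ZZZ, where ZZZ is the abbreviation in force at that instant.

2024-06-20 09:27 KXD

Query: 2024-06-20 05:42 UTC
Rule 3/5 (KXD, +03:45): 2023-10-15 15:45 UTC ≤ query < 2024-06-20 06:27 UTC
5·60 + 42 + 225 = 567 min
567 = 0·1440 + 567; 567 = 9·60 + 27 → 09:27, same day
→ 2024-06-20 09:27 KXD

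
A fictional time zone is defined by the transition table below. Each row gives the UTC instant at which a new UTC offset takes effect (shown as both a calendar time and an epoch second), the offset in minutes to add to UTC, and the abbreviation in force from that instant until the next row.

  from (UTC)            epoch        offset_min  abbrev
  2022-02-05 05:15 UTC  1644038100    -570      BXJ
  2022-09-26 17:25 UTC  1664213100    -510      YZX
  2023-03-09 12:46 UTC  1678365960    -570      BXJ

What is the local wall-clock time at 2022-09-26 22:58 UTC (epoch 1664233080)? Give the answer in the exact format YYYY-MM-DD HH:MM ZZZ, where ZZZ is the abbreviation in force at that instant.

Query: 2022-09-26 22:58 UTC
Rule 2/3 (YZX, -08:30): 2022-09-26 17:25 UTC ≤ query < 2023-03-09 12:46 UTC
22·60 + 58 - 510 = 868 min
868 = 0·1440 + 868; 868 = 14·60 + 28 → 14:28, same day
→ 2022-09-26 14:28 YZX

2022-09-26 14:28 YZX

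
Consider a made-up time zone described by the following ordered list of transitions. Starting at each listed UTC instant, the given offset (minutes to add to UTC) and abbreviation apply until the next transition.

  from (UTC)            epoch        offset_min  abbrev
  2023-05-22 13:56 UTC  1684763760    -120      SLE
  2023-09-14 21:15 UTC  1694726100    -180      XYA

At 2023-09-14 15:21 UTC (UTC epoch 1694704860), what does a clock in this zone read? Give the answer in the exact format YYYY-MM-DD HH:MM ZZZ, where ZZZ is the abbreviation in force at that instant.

2023-09-14 13:21 SLE

Query: 2023-09-14 15:21 UTC
Rule 1/2 (SLE, -02:00): 2023-05-22 13:56 UTC ≤ query < 2023-09-14 21:15 UTC
15·60 + 21 - 120 = 801 min
801 = 0·1440 + 801; 801 = 13·60 + 21 → 13:21, same day
→ 2023-09-14 13:21 SLE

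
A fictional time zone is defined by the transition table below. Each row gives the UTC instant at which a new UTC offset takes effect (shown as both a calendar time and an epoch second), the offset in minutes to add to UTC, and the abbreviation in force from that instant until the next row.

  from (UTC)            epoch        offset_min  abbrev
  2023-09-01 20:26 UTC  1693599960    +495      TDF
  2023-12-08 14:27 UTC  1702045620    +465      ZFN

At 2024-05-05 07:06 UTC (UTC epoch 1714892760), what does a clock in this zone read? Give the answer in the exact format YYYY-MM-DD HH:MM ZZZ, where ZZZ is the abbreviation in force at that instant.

2024-05-05 14:51 ZFN

Query: 2024-05-05 07:06 UTC
Rule 2/2 (ZFN, +07:45): 2023-12-08 14:27 UTC ≤ query < +∞
7·60 + 6 + 465 = 891 min
891 = 0·1440 + 891; 891 = 14·60 + 51 → 14:51, same day
→ 2024-05-05 14:51 ZFN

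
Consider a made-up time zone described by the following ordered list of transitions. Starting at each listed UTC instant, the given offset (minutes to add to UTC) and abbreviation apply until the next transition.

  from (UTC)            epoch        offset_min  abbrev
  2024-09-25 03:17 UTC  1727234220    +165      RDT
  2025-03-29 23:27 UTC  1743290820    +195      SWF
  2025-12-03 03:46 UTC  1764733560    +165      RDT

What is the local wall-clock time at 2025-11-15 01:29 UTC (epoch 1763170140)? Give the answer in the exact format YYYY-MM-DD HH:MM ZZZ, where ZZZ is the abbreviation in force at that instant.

Query: 2025-11-15 01:29 UTC
Rule 2/3 (SWF, +03:15): 2025-03-29 23:27 UTC ≤ query < 2025-12-03 03:46 UTC
1·60 + 29 + 195 = 284 min
284 = 0·1440 + 284; 284 = 4·60 + 44 → 04:44, same day
→ 2025-11-15 04:44 SWF

2025-11-15 04:44 SWF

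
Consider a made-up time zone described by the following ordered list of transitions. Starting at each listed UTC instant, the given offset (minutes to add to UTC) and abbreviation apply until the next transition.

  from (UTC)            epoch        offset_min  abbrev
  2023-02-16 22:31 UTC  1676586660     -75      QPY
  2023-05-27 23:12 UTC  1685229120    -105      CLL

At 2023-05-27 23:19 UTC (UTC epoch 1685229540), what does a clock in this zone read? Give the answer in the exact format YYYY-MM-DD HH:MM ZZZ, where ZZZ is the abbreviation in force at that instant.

2023-05-27 21:34 CLL

Query: 2023-05-27 23:19 UTC
Rule 2/2 (CLL, -01:45): 2023-05-27 23:12 UTC ≤ query < +∞
23·60 + 19 - 105 = 1294 min
1294 = 0·1440 + 1294; 1294 = 21·60 + 34 → 21:34, same day
→ 2023-05-27 21:34 CLL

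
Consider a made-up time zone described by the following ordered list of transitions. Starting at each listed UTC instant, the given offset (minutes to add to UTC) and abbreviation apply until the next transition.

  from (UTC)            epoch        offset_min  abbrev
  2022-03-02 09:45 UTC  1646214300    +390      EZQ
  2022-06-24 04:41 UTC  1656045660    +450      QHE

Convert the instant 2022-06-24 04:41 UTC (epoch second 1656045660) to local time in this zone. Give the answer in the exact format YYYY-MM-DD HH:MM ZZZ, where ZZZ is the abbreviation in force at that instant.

2022-06-24 12:11 QHE

Query: 2022-06-24 04:41 UTC
Rule 2/2 (QHE, +07:30): 2022-06-24 04:41 UTC ≤ query < +∞
4·60 + 41 + 450 = 731 min
731 = 0·1440 + 731; 731 = 12·60 + 11 → 12:11, same day
→ 2022-06-24 12:11 QHE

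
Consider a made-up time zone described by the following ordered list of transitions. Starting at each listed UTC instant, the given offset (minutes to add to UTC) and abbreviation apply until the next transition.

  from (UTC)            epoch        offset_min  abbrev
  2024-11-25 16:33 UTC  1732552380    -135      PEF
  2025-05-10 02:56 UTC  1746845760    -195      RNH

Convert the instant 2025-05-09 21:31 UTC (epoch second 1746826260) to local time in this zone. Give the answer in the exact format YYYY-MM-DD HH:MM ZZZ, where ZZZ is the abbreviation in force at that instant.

Query: 2025-05-09 21:31 UTC
Rule 1/2 (PEF, -02:15): 2024-11-25 16:33 UTC ≤ query < 2025-05-10 02:56 UTC
21·60 + 31 - 135 = 1156 min
1156 = 0·1440 + 1156; 1156 = 19·60 + 16 → 19:16, same day
→ 2025-05-09 19:16 PEF

2025-05-09 19:16 PEF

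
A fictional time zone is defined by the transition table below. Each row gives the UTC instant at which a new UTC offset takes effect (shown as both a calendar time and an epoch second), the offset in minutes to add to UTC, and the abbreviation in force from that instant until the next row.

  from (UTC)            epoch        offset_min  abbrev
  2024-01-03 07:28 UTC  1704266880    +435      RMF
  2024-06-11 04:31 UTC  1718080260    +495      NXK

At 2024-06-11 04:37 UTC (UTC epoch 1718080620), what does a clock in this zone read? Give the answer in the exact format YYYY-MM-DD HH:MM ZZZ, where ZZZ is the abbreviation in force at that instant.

Query: 2024-06-11 04:37 UTC
Rule 2/2 (NXK, +08:15): 2024-06-11 04:31 UTC ≤ query < +∞
4·60 + 37 + 495 = 772 min
772 = 0·1440 + 772; 772 = 12·60 + 52 → 12:52, same day
→ 2024-06-11 12:52 NXK

2024-06-11 12:52 NXK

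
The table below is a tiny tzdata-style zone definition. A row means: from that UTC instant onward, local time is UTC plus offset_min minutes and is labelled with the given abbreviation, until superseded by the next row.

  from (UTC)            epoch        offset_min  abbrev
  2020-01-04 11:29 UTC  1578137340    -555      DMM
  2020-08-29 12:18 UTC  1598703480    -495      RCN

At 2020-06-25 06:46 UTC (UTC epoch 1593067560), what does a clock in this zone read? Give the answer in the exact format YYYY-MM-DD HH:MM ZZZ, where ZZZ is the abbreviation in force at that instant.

Query: 2020-06-25 06:46 UTC
Rule 1/2 (DMM, -09:15): 2020-01-04 11:29 UTC ≤ query < 2020-08-29 12:18 UTC
6·60 + 46 - 555 = -149 min
-149 = -1·1440 + 1291; 1291 = 21·60 + 31 → 21:31, 2020-06-25 - 1 day = 2020-06-24
→ 2020-06-24 21:31 DMM

2020-06-24 21:31 DMM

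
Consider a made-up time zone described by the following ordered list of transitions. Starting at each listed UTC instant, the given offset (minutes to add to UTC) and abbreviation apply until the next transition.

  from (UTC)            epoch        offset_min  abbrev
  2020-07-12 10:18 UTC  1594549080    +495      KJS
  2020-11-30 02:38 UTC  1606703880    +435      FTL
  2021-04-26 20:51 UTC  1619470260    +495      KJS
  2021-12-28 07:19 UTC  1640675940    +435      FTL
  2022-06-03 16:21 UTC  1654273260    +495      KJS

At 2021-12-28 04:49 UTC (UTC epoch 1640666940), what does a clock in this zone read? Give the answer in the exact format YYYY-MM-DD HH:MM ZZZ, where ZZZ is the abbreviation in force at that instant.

Query: 2021-12-28 04:49 UTC
Rule 3/5 (KJS, +08:15): 2021-04-26 20:51 UTC ≤ query < 2021-12-28 07:19 UTC
4·60 + 49 + 495 = 784 min
784 = 0·1440 + 784; 784 = 13·60 + 4 → 13:04, same day
→ 2021-12-28 13:04 KJS

2021-12-28 13:04 KJS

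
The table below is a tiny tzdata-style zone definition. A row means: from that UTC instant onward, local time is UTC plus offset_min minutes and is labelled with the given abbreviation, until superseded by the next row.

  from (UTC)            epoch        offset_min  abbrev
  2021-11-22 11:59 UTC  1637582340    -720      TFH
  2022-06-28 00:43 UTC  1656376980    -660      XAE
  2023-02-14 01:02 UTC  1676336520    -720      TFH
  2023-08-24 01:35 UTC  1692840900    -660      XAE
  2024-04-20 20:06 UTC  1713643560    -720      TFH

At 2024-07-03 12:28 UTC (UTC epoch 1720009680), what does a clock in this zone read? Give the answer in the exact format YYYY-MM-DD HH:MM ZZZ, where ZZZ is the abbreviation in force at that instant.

Query: 2024-07-03 12:28 UTC
Rule 5/5 (TFH, -12:00): 2024-04-20 20:06 UTC ≤ query < +∞
12·60 + 28 - 720 = 28 min
28 = 0·1440 + 28; 28 = 0·60 + 28 → 00:28, same day
→ 2024-07-03 00:28 TFH

2024-07-03 00:28 TFH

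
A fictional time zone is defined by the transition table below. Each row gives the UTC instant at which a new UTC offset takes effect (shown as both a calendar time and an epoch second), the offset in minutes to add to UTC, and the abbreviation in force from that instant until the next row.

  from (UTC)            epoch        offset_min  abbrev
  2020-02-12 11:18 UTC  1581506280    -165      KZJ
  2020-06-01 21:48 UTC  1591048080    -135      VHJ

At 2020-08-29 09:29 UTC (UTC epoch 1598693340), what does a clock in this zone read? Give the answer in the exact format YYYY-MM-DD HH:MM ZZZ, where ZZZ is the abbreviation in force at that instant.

2020-08-29 07:14 VHJ

Query: 2020-08-29 09:29 UTC
Rule 2/2 (VHJ, -02:15): 2020-06-01 21:48 UTC ≤ query < +∞
9·60 + 29 - 135 = 434 min
434 = 0·1440 + 434; 434 = 7·60 + 14 → 07:14, same day
→ 2020-08-29 07:14 VHJ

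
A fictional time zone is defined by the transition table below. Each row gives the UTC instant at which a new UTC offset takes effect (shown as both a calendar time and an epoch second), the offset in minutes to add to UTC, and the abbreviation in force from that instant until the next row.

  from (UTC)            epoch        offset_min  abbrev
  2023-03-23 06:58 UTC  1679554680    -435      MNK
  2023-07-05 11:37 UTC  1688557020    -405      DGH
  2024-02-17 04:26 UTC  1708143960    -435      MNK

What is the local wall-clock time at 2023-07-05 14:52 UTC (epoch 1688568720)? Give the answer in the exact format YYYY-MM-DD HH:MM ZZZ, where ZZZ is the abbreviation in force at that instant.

2023-07-05 08:07 DGH

Query: 2023-07-05 14:52 UTC
Rule 2/3 (DGH, -06:45): 2023-07-05 11:37 UTC ≤ query < 2024-02-17 04:26 UTC
14·60 + 52 - 405 = 487 min
487 = 0·1440 + 487; 487 = 8·60 + 7 → 08:07, same day
→ 2023-07-05 08:07 DGH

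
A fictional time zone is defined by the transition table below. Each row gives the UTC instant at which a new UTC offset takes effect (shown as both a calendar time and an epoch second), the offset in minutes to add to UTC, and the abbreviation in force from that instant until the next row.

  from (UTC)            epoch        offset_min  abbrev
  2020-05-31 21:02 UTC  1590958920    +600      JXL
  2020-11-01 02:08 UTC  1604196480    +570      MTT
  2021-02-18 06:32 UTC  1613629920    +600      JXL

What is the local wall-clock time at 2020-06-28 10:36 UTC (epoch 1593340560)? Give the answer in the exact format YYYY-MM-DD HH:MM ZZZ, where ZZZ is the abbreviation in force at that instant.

2020-06-28 20:36 JXL

Query: 2020-06-28 10:36 UTC
Rule 1/3 (JXL, +10:00): 2020-05-31 21:02 UTC ≤ query < 2020-11-01 02:08 UTC
10·60 + 36 + 600 = 1236 min
1236 = 0·1440 + 1236; 1236 = 20·60 + 36 → 20:36, same day
→ 2020-06-28 20:36 JXL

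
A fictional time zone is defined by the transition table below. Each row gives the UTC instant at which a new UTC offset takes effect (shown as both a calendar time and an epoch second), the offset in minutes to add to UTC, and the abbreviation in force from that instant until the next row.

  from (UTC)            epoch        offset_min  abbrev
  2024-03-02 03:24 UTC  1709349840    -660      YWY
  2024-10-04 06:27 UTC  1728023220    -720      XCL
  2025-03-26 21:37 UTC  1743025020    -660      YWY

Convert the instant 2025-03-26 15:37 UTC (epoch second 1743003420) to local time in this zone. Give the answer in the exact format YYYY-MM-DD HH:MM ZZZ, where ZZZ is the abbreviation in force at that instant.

2025-03-26 03:37 XCL

Query: 2025-03-26 15:37 UTC
Rule 2/3 (XCL, -12:00): 2024-10-04 06:27 UTC ≤ query < 2025-03-26 21:37 UTC
15·60 + 37 - 720 = 217 min
217 = 0·1440 + 217; 217 = 3·60 + 37 → 03:37, same day
→ 2025-03-26 03:37 XCL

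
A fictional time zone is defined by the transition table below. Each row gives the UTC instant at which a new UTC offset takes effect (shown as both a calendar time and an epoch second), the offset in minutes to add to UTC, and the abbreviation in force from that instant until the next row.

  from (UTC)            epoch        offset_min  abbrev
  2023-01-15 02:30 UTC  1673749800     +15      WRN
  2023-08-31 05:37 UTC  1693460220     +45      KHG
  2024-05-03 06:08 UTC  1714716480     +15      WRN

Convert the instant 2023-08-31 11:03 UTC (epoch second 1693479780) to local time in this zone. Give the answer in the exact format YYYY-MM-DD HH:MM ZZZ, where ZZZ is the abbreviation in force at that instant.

2023-08-31 11:48 KHG

Query: 2023-08-31 11:03 UTC
Rule 2/3 (KHG, +00:45): 2023-08-31 05:37 UTC ≤ query < 2024-05-03 06:08 UTC
11·60 + 3 + 45 = 708 min
708 = 0·1440 + 708; 708 = 11·60 + 48 → 11:48, same day
→ 2023-08-31 11:48 KHG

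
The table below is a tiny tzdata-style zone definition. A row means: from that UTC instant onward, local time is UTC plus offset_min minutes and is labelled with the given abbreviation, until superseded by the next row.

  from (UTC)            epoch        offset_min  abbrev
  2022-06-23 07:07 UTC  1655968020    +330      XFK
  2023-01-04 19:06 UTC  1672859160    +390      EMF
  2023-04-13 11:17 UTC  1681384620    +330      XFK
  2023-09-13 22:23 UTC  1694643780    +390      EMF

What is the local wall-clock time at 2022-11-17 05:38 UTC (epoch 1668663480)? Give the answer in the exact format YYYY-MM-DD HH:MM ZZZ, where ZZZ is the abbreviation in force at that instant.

2022-11-17 11:08 XFK

Query: 2022-11-17 05:38 UTC
Rule 1/4 (XFK, +05:30): 2022-06-23 07:07 UTC ≤ query < 2023-01-04 19:06 UTC
5·60 + 38 + 330 = 668 min
668 = 0·1440 + 668; 668 = 11·60 + 8 → 11:08, same day
→ 2022-11-17 11:08 XFK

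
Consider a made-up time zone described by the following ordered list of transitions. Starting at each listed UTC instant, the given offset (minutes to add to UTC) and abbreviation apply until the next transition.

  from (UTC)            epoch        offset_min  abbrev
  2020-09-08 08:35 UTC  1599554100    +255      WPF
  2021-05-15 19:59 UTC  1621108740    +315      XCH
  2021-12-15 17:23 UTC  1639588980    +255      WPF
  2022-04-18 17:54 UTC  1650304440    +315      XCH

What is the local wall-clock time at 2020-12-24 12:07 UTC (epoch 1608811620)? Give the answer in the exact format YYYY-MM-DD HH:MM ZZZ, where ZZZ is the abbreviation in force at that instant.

Query: 2020-12-24 12:07 UTC
Rule 1/4 (WPF, +04:15): 2020-09-08 08:35 UTC ≤ query < 2021-05-15 19:59 UTC
12·60 + 7 + 255 = 982 min
982 = 0·1440 + 982; 982 = 16·60 + 22 → 16:22, same day
→ 2020-12-24 16:22 WPF

2020-12-24 16:22 WPF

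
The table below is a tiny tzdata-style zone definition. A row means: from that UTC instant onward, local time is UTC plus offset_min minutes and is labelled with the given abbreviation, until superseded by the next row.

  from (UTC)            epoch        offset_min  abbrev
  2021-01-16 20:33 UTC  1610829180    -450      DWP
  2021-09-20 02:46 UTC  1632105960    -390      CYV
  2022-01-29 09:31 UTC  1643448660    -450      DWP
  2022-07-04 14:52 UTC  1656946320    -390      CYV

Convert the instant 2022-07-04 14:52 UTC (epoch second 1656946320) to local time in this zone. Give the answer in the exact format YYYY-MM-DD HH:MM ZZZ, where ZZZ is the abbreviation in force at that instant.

Query: 2022-07-04 14:52 UTC
Rule 4/4 (CYV, -06:30): 2022-07-04 14:52 UTC ≤ query < +∞
14·60 + 52 - 390 = 502 min
502 = 0·1440 + 502; 502 = 8·60 + 22 → 08:22, same day
→ 2022-07-04 08:22 CYV

2022-07-04 08:22 CYV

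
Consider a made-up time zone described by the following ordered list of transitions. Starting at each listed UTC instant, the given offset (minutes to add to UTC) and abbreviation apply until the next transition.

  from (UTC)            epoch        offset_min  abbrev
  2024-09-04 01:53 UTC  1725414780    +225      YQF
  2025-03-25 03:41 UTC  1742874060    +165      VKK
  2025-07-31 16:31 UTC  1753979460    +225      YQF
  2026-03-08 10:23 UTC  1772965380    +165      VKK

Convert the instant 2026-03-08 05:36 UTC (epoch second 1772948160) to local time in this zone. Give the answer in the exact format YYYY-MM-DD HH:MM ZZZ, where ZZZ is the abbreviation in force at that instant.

Query: 2026-03-08 05:36 UTC
Rule 3/4 (YQF, +03:45): 2025-07-31 16:31 UTC ≤ query < 2026-03-08 10:23 UTC
5·60 + 36 + 225 = 561 min
561 = 0·1440 + 561; 561 = 9·60 + 21 → 09:21, same day
→ 2026-03-08 09:21 YQF

2026-03-08 09:21 YQF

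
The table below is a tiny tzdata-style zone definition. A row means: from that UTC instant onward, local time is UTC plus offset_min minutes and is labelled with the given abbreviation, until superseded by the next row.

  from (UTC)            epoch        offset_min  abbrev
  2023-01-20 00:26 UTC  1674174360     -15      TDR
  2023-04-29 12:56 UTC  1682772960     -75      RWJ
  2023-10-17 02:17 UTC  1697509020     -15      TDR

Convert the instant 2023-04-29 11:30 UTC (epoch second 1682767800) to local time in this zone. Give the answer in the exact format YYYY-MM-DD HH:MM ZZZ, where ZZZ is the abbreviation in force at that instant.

2023-04-29 11:15 TDR

Query: 2023-04-29 11:30 UTC
Rule 1/3 (TDR, -00:15): 2023-01-20 00:26 UTC ≤ query < 2023-04-29 12:56 UTC
11·60 + 30 - 15 = 675 min
675 = 0·1440 + 675; 675 = 11·60 + 15 → 11:15, same day
→ 2023-04-29 11:15 TDR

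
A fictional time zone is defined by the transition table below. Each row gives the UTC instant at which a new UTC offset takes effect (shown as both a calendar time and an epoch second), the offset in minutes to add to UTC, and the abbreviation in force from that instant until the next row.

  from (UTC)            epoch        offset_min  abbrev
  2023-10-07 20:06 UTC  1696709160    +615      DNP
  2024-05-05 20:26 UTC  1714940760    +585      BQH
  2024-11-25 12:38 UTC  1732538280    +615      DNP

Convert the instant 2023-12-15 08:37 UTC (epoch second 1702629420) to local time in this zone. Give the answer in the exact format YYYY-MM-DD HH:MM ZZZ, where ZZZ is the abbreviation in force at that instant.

2023-12-15 18:52 DNP

Query: 2023-12-15 08:37 UTC
Rule 1/3 (DNP, +10:15): 2023-10-07 20:06 UTC ≤ query < 2024-05-05 20:26 UTC
8·60 + 37 + 615 = 1132 min
1132 = 0·1440 + 1132; 1132 = 18·60 + 52 → 18:52, same day
→ 2023-12-15 18:52 DNP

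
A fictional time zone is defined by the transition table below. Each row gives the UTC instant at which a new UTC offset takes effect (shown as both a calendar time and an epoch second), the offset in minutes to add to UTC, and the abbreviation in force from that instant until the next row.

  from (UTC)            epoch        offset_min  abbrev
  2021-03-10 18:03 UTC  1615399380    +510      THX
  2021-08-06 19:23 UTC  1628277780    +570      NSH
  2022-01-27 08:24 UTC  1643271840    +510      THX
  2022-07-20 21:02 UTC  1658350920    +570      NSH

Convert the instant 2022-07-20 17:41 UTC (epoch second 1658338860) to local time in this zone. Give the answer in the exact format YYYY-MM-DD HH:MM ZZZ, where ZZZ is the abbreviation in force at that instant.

Query: 2022-07-20 17:41 UTC
Rule 3/4 (THX, +08:30): 2022-01-27 08:24 UTC ≤ query < 2022-07-20 21:02 UTC
17·60 + 41 + 510 = 1571 min
1571 = 1·1440 + 131; 131 = 2·60 + 11 → 02:11, 2022-07-20 + 1 day = 2022-07-21
→ 2022-07-21 02:11 THX

2022-07-21 02:11 THX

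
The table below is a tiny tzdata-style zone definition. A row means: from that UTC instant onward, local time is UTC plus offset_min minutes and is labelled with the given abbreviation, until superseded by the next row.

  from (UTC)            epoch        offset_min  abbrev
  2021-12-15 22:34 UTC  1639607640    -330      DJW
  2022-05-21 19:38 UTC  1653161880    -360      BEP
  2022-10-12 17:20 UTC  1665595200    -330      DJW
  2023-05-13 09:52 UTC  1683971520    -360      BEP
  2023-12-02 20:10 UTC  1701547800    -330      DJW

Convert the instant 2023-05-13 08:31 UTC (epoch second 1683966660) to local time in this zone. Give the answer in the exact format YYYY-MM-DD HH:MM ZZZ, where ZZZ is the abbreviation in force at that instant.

Query: 2023-05-13 08:31 UTC
Rule 3/5 (DJW, -05:30): 2022-10-12 17:20 UTC ≤ query < 2023-05-13 09:52 UTC
8·60 + 31 - 330 = 181 min
181 = 0·1440 + 181; 181 = 3·60 + 1 → 03:01, same day
→ 2023-05-13 03:01 DJW

2023-05-13 03:01 DJW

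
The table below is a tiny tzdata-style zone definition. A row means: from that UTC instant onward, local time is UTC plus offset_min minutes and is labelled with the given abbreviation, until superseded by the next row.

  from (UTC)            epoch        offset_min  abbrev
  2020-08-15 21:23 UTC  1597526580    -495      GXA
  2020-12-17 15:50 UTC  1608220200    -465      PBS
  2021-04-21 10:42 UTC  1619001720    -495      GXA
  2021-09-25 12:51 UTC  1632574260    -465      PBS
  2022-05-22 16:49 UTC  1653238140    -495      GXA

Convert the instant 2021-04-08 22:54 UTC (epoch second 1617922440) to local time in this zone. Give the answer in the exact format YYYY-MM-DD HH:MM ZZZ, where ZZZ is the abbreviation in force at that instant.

Query: 2021-04-08 22:54 UTC
Rule 2/5 (PBS, -07:45): 2020-12-17 15:50 UTC ≤ query < 2021-04-21 10:42 UTC
22·60 + 54 - 465 = 909 min
909 = 0·1440 + 909; 909 = 15·60 + 9 → 15:09, same day
→ 2021-04-08 15:09 PBS

2021-04-08 15:09 PBS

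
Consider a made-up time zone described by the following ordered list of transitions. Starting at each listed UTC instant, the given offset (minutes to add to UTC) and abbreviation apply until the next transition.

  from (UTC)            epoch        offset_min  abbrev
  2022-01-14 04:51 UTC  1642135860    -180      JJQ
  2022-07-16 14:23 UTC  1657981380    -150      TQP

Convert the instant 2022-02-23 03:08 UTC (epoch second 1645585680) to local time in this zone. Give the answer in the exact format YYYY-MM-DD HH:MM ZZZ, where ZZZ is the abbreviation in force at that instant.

2022-02-23 00:08 JJQ

Query: 2022-02-23 03:08 UTC
Rule 1/2 (JJQ, -03:00): 2022-01-14 04:51 UTC ≤ query < 2022-07-16 14:23 UTC
3·60 + 8 - 180 = 8 min
8 = 0·1440 + 8; 8 = 0·60 + 8 → 00:08, same day
→ 2022-02-23 00:08 JJQ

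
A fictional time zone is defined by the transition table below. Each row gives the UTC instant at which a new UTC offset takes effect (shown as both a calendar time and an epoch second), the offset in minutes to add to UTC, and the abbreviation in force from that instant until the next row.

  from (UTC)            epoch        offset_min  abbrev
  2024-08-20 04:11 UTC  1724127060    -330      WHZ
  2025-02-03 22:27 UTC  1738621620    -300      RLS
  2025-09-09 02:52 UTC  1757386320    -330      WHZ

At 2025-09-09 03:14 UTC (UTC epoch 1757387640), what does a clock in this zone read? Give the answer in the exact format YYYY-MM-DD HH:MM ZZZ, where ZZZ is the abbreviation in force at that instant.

Query: 2025-09-09 03:14 UTC
Rule 3/3 (WHZ, -05:30): 2025-09-09 02:52 UTC ≤ query < +∞
3·60 + 14 - 330 = -136 min
-136 = -1·1440 + 1304; 1304 = 21·60 + 44 → 21:44, 2025-09-09 - 1 day = 2025-09-08
→ 2025-09-08 21:44 WHZ

2025-09-08 21:44 WHZ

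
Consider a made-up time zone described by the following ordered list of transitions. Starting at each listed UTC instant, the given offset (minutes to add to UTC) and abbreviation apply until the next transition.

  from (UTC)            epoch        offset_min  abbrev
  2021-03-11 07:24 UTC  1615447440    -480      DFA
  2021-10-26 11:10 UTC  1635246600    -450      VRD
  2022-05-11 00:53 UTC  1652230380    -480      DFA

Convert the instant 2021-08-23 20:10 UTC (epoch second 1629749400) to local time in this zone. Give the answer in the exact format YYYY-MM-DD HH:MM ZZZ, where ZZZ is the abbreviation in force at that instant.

Query: 2021-08-23 20:10 UTC
Rule 1/3 (DFA, -08:00): 2021-03-11 07:24 UTC ≤ query < 2021-10-26 11:10 UTC
20·60 + 10 - 480 = 730 min
730 = 0·1440 + 730; 730 = 12·60 + 10 → 12:10, same day
→ 2021-08-23 12:10 DFA

2021-08-23 12:10 DFA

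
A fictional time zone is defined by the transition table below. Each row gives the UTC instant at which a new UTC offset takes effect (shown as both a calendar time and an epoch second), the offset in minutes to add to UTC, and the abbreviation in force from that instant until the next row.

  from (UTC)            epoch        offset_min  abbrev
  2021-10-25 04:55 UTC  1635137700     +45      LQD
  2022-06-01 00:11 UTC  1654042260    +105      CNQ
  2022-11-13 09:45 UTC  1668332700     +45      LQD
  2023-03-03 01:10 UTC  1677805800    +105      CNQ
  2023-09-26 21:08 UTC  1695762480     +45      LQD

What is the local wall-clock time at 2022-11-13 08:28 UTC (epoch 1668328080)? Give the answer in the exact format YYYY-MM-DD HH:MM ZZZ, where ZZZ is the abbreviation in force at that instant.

2022-11-13 10:13 CNQ

Query: 2022-11-13 08:28 UTC
Rule 2/5 (CNQ, +01:45): 2022-06-01 00:11 UTC ≤ query < 2022-11-13 09:45 UTC
8·60 + 28 + 105 = 613 min
613 = 0·1440 + 613; 613 = 10·60 + 13 → 10:13, same day
→ 2022-11-13 10:13 CNQ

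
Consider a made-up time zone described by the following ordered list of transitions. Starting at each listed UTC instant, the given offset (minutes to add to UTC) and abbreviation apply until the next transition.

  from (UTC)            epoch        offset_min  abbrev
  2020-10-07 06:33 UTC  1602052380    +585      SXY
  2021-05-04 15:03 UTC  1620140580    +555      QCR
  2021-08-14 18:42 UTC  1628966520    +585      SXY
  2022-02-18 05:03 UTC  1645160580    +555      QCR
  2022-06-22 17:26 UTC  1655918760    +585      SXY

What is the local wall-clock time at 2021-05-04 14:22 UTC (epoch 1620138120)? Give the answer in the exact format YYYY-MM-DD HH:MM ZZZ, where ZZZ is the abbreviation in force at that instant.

Query: 2021-05-04 14:22 UTC
Rule 1/5 (SXY, +09:45): 2020-10-07 06:33 UTC ≤ query < 2021-05-04 15:03 UTC
14·60 + 22 + 585 = 1447 min
1447 = 1·1440 + 7; 7 = 0·60 + 7 → 00:07, 2021-05-04 + 1 day = 2021-05-05
→ 2021-05-05 00:07 SXY

2021-05-05 00:07 SXY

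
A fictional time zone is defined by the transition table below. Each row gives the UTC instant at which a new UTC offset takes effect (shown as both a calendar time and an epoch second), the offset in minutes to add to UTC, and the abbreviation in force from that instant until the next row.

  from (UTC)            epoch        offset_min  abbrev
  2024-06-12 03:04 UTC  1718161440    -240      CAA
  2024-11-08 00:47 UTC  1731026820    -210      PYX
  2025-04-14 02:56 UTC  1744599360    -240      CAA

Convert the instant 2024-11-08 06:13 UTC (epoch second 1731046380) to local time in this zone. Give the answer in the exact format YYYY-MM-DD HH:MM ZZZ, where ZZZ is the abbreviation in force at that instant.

Query: 2024-11-08 06:13 UTC
Rule 2/3 (PYX, -03:30): 2024-11-08 00:47 UTC ≤ query < 2025-04-14 02:56 UTC
6·60 + 13 - 210 = 163 min
163 = 0·1440 + 163; 163 = 2·60 + 43 → 02:43, same day
→ 2024-11-08 02:43 PYX

2024-11-08 02:43 PYX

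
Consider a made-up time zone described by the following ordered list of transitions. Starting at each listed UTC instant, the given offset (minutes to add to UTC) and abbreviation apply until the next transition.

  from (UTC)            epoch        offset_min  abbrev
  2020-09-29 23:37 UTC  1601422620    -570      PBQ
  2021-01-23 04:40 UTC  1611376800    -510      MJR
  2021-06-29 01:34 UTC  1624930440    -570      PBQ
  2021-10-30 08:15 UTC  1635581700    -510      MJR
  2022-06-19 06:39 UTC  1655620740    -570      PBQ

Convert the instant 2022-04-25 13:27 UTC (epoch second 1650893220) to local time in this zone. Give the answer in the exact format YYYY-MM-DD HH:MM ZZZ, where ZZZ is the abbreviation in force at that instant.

2022-04-25 04:57 MJR

Query: 2022-04-25 13:27 UTC
Rule 4/5 (MJR, -08:30): 2021-10-30 08:15 UTC ≤ query < 2022-06-19 06:39 UTC
13·60 + 27 - 510 = 297 min
297 = 0·1440 + 297; 297 = 4·60 + 57 → 04:57, same day
→ 2022-04-25 04:57 MJR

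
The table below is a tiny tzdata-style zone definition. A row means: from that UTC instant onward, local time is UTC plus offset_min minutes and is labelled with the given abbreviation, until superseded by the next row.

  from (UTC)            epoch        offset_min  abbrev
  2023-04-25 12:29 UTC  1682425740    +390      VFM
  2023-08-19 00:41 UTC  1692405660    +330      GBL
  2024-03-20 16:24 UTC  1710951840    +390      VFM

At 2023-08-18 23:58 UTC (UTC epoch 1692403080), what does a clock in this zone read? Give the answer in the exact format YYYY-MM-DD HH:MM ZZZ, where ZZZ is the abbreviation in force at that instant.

Query: 2023-08-18 23:58 UTC
Rule 1/3 (VFM, +06:30): 2023-04-25 12:29 UTC ≤ query < 2023-08-19 00:41 UTC
23·60 + 58 + 390 = 1828 min
1828 = 1·1440 + 388; 388 = 6·60 + 28 → 06:28, 2023-08-18 + 1 day = 2023-08-19
→ 2023-08-19 06:28 VFM

2023-08-19 06:28 VFM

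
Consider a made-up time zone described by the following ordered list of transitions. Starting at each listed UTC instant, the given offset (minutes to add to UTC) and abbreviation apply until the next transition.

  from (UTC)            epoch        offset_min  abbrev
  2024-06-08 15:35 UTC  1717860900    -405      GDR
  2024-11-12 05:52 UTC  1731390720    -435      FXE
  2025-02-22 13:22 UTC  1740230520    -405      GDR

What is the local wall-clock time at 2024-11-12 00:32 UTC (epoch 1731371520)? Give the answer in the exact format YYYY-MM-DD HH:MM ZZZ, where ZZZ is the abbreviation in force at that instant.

Query: 2024-11-12 00:32 UTC
Rule 1/3 (GDR, -06:45): 2024-06-08 15:35 UTC ≤ query < 2024-11-12 05:52 UTC
0·60 + 32 - 405 = -373 min
-373 = -1·1440 + 1067; 1067 = 17·60 + 47 → 17:47, 2024-11-12 - 1 day = 2024-11-11
→ 2024-11-11 17:47 GDR

2024-11-11 17:47 GDR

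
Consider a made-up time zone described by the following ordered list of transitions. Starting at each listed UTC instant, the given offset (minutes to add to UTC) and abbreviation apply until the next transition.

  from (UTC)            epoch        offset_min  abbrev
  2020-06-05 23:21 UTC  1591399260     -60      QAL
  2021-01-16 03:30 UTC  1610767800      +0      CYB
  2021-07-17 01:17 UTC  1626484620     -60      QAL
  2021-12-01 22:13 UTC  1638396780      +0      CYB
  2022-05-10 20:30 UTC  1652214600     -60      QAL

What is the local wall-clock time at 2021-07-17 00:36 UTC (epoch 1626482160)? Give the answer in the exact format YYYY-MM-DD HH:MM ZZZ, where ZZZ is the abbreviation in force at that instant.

Query: 2021-07-17 00:36 UTC
Rule 2/5 (CYB, +00:00): 2021-01-16 03:30 UTC ≤ query < 2021-07-17 01:17 UTC
0·60 + 36 + 0 = 36 min
36 = 0·1440 + 36; 36 = 0·60 + 36 → 00:36, same day
→ 2021-07-17 00:36 CYB

2021-07-17 00:36 CYB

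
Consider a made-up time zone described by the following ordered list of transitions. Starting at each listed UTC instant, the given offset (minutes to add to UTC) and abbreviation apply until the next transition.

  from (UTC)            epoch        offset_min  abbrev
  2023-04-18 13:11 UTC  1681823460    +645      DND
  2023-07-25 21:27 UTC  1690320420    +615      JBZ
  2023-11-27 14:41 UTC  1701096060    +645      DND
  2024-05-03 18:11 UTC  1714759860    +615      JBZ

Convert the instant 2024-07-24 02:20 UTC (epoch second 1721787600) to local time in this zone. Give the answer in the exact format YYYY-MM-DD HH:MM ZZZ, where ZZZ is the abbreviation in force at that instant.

2024-07-24 12:35 JBZ

Query: 2024-07-24 02:20 UTC
Rule 4/4 (JBZ, +10:15): 2024-05-03 18:11 UTC ≤ query < +∞
2·60 + 20 + 615 = 755 min
755 = 0·1440 + 755; 755 = 12·60 + 35 → 12:35, same day
→ 2024-07-24 12:35 JBZ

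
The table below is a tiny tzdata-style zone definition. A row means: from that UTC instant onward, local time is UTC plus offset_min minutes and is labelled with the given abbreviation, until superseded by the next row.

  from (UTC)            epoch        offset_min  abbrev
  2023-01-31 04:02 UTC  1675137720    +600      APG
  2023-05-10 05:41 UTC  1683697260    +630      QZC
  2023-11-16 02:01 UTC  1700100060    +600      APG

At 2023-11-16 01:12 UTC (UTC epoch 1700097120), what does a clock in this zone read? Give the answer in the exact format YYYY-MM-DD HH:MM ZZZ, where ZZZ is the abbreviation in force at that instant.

2023-11-16 11:42 QZC

Query: 2023-11-16 01:12 UTC
Rule 2/3 (QZC, +10:30): 2023-05-10 05:41 UTC ≤ query < 2023-11-16 02:01 UTC
1·60 + 12 + 630 = 702 min
702 = 0·1440 + 702; 702 = 11·60 + 42 → 11:42, same day
→ 2023-11-16 11:42 QZC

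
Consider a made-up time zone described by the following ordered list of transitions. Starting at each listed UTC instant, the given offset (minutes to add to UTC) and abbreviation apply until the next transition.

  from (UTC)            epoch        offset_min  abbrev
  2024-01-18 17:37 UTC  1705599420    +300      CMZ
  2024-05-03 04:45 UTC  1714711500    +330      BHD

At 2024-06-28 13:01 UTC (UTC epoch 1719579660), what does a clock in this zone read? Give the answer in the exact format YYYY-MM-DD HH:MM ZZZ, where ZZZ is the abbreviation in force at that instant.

Query: 2024-06-28 13:01 UTC
Rule 2/2 (BHD, +05:30): 2024-05-03 04:45 UTC ≤ query < +∞
13·60 + 1 + 330 = 1111 min
1111 = 0·1440 + 1111; 1111 = 18·60 + 31 → 18:31, same day
→ 2024-06-28 18:31 BHD

2024-06-28 18:31 BHD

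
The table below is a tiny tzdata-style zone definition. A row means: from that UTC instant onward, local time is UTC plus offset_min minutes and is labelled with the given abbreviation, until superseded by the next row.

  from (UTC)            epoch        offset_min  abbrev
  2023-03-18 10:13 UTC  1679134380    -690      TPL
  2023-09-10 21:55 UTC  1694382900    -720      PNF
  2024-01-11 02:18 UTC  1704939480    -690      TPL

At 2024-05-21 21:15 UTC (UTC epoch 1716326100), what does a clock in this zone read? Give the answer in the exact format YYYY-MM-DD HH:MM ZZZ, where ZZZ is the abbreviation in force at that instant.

2024-05-21 09:45 TPL

Query: 2024-05-21 21:15 UTC
Rule 3/3 (TPL, -11:30): 2024-01-11 02:18 UTC ≤ query < +∞
21·60 + 15 - 690 = 585 min
585 = 0·1440 + 585; 585 = 9·60 + 45 → 09:45, same day
→ 2024-05-21 09:45 TPL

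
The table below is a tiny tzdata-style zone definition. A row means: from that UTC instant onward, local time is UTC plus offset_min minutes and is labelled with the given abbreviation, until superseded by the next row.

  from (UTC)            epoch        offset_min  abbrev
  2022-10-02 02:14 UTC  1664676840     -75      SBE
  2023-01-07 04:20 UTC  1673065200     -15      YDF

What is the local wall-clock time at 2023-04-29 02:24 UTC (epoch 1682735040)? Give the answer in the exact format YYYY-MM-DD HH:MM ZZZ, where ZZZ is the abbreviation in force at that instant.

2023-04-29 02:09 YDF

Query: 2023-04-29 02:24 UTC
Rule 2/2 (YDF, -00:15): 2023-01-07 04:20 UTC ≤ query < +∞
2·60 + 24 - 15 = 129 min
129 = 0·1440 + 129; 129 = 2·60 + 9 → 02:09, same day
→ 2023-04-29 02:09 YDF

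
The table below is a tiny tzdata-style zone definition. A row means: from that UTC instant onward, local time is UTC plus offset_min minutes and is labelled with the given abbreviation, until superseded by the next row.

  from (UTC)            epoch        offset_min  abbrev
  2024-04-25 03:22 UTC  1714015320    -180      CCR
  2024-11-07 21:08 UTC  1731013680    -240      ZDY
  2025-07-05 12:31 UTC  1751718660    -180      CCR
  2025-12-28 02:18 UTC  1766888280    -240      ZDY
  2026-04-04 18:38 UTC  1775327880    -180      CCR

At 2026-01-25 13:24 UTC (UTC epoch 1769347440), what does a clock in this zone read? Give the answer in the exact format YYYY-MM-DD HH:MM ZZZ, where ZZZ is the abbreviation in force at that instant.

2026-01-25 09:24 ZDY

Query: 2026-01-25 13:24 UTC
Rule 4/5 (ZDY, -04:00): 2025-12-28 02:18 UTC ≤ query < 2026-04-04 18:38 UTC
13·60 + 24 - 240 = 564 min
564 = 0·1440 + 564; 564 = 9·60 + 24 → 09:24, same day
→ 2026-01-25 09:24 ZDY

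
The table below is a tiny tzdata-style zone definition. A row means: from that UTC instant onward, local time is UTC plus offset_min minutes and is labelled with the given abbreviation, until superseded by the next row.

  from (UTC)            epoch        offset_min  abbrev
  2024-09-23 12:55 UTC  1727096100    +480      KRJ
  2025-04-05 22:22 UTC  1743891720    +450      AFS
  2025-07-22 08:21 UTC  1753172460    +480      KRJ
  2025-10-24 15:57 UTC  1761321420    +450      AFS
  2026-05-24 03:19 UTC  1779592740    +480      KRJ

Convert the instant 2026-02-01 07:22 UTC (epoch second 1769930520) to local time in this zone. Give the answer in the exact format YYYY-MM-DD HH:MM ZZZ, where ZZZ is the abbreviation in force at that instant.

2026-02-01 14:52 AFS

Query: 2026-02-01 07:22 UTC
Rule 4/5 (AFS, +07:30): 2025-10-24 15:57 UTC ≤ query < 2026-05-24 03:19 UTC
7·60 + 22 + 450 = 892 min
892 = 0·1440 + 892; 892 = 14·60 + 52 → 14:52, same day
→ 2026-02-01 14:52 AFS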